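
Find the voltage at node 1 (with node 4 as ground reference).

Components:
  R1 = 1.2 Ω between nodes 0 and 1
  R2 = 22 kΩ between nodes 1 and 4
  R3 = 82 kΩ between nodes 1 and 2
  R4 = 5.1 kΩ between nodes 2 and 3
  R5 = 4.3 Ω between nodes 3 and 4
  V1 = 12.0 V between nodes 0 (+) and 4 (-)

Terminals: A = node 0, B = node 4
Nodal analysis, taking node 4 as the 0 V reference.
Source V1 fixes V_0 = 12 V.
KCL at each unknown node (sum of currents leaving = 0; resistances in Ω):
  Node 1: (V_1 - 12)/1.2 + (V_1 - 0)/22000 + (V_1 - V_2)/82000 = 0
  Node 2: (V_2 - V_1)/82000 + (V_2 - V_3)/5100 = 0
  Node 3: (V_3 - V_2)/5100 + (V_3 - 0)/4.3 = 0
Collecting terms (coefficients in siemens):
  0.8334·V_1 - 0.0000122·V_2 = 10
  0.0002083·V_2 - 0.0000122·V_1 - 0.0001961·V_3 = 0
  0.2328·V_3 - 0.0001961·V_2 = 0
Solving these 3 simultaneous equations (Gaussian elimination) gives:
  V_1 = 12 V, V_2 = 0.7032 V, V_3 = 0.0005924 V
The requested potential is V_1 = 12 V.

Final answer: V_1 = 12 V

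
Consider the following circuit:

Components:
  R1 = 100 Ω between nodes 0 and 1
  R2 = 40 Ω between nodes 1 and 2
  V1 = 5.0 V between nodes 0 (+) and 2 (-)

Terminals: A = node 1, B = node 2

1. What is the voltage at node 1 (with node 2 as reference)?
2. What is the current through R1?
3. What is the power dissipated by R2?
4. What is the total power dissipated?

Nodal analysis, taking node 2 as the 0 V reference.
Source V1 fixes V_0 = 5 V.
KCL at each unknown node (sum of currents leaving = 0; resistances in Ω):
  Node 1: (V_1 - 5)/100 + (V_1 - 0)/40 = 0
Collecting terms: 0.035 × V_1 = 0.05  =>  V_1 = 1.429 V
Part 1:
  Read off the nodal solution: V_1 = 1.429 V
Part 2:
  I_R1 = (V_0 - V_1)/R1 = (5 - 1.429)/100 = 0.03571 A
  Magnitude: I_R1 = 0.03571 A
Part 3:
  I_R2 = (V_1 - V_2)/R2 = (1.429 - 0)/40 = 0.03571 A
  P_R2 = I_R2² × R2 = (0.03571)² × 40 = 0.05102 W
Part 4:
  Power in each resistor, P = (ΔV)²/R:
    P_R1 = (5 - 1.429)²/100 = 0.1276 W
    P_R2 = (1.429 - 0)²/40 = 0.05102 W
  P_total = P_R1 + P_R2 = 0.1786 W

Final answers:
1. V_1 = 1.429 V
2. I_R1 = 0.03571 A
3. P_R2 = 0.05102 W
4. P_total = 0.1786 W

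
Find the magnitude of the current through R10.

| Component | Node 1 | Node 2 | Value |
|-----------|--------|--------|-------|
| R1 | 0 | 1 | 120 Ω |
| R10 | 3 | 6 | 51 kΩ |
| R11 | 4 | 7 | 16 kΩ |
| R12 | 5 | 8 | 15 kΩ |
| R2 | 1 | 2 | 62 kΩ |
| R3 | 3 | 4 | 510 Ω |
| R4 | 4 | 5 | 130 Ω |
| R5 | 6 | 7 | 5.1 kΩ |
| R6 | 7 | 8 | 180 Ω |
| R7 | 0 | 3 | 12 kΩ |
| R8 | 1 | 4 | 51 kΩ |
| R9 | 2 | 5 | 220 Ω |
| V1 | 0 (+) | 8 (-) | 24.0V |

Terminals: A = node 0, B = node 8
Nodal analysis, taking node 8 as the 0 V reference.
Source V1 fixes V_0 = 24 V.
KCL at each unknown node (sum of currents leaving = 0; resistances in Ω):
  Node 1: (V_1 - 24)/120 + (V_1 - V_2)/62000 + (V_1 - V_4)/51000 = 0
  Node 2: (V_2 - V_1)/62000 + (V_2 - V_5)/220 = 0
  Node 3: (V_3 - V_4)/510 + (V_3 - 24)/12000 + (V_3 - V_6)/51000 = 0
  Node 4: (V_4 - V_3)/510 + (V_4 - V_5)/130 + (V_4 - V_1)/51000 + (V_4 - V_7)/16000 = 0
  Node 5: (V_5 - V_4)/130 + (V_5 - V_2)/220 + (V_5 - 0)/15000 = 0
  Node 6: (V_6 - V_7)/5100 + (V_6 - V_3)/51000 = 0
  Node 7: (V_7 - V_6)/5100 + (V_7 - 0)/180 + (V_7 - V_4)/16000 = 0
Collecting terms (coefficients in siemens):
  0.008369·V_1 - 0.00001613·V_2 - 0.00001961·V_4 = 0.2
  0.004562·V_2 - 0.00001613·V_1 - 0.004545·V_5 = 0
  0.002064·V_3 - 0.001961·V_4 - 0.00001961·V_6 = 0.002
  0.009735·V_4 - 0.00001961·V_1 - 0.001961·V_3 - 0.007692·V_5 - 0.0000625·V_7 = 0
  0.0123·V_5 - 0.004545·V_2 - 0.007692·V_4 = 0
  0.0002157·V_6 - 0.00001961·V_3 - 0.0001961·V_7 = 0
  0.005814·V_7 - 0.0000625·V_4 - 0.0001961·V_6 = 0
Solving these 7 simultaneous equations (Gaussian elimination) gives:
  V_1 = 23.94 V, V_2 = 10.61 V, V_3 = 11.07 V, V_4 = 10.62 V
  V_5 = 10.56 V, V_6 = 1.146 V, V_7 = 0.1529 V
I_R10 = (V_3 - V_6)/R10 = (11.07 - 1.146)/51000 = 0.0001947 A
|I_R10| = 0.0001947 A

Final answer: |I_R10| = 0.0001947 A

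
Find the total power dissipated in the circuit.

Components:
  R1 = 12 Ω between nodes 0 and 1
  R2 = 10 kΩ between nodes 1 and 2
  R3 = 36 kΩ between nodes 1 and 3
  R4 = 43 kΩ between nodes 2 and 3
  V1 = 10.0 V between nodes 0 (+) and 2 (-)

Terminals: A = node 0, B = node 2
Nodal analysis, taking node 2 as the 0 V reference.
Source V1 fixes V_0 = 10 V.
KCL at each unknown node (sum of currents leaving = 0; resistances in Ω):
  Node 1: (V_1 - 10)/12 + (V_1 - 0)/10000 + (V_1 - V_3)/36000 = 0
  Node 3: (V_3 - V_1)/36000 + (V_3 - 0)/43000 = 0
Collecting terms (coefficients in siemens):
  0.08346·V_1 - 0.00002778·V_3 = 0.8333
  0.00005103·V_3 - 0.00002778·V_1 = 0
Determinant D = (0.08346)(0.00005103) - (-0.00002778)(-0.00002778) = 0.000004259
V_1 = [(0.8333)(0.00005103) - (-0.00002778)(0)]/D = 9.986 V
V_3 = [(0.08346)(0) - (0.8333)(-0.00002778)]/D = 5.436 V
Power in each resistor, P = (ΔV)²/R:
  P_R1 = (10 - 9.986)²/12 = 0.00001519 W
  P_R2 = (9.986 - 0)²/10000 = 0.009973 W
  P_R3 = (9.986 - 5.436)²/36000 = 0.0005753 W
  P_R4 = (0 - 5.436)²/43000 = 0.0006871 W
P_total = P_R1 + P_R2 + P_R3 + P_R4 = 0.01125 W

Final answer: 0.01125 W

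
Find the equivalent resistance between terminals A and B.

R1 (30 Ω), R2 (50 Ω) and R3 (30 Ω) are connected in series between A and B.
Reduce the network between node 0 (A) and node 3 (B) by series/parallel combination:
  Rs1 = R1 + R2 (series, joined only at node 1) = 30 + 50 = 80 Ω
  Rs2 = R3 + Rs1 (series, joined only at node 2) = 30 + 80 = 110 Ω
R_eq = 110 Ω

Final answer: 110 Ω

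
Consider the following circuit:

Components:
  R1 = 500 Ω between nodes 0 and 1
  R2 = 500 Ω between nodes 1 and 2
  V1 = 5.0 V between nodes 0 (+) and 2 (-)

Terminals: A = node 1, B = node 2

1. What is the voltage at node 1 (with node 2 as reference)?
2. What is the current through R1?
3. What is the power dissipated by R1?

Nodal analysis, taking node 2 as the 0 V reference.
Source V1 fixes V_0 = 5 V.
KCL at each unknown node (sum of currents leaving = 0; resistances in Ω):
  Node 1: (V_1 - 5)/500 + (V_1 - 0)/500 = 0
Collecting terms: 0.004 × V_1 = 0.01  =>  V_1 = 2.5 V
Part 1:
  Read off the nodal solution: V_1 = 2.5 V
Part 2:
  I_R1 = (V_0 - V_1)/R1 = (5 - 2.5)/500 = 0.005 A
  Magnitude: I_R1 = 0.005 A
Part 3:
  I_R1 = (V_0 - V_1)/R1 = (5 - 2.5)/500 = 0.005 A
  P_R1 = I_R1² × R1 = (0.005)² × 500 = 0.0125 W

Final answers:
1. V_1 = 2.5 V
2. I_R1 = 0.005 A
3. P_R1 = 0.0125 W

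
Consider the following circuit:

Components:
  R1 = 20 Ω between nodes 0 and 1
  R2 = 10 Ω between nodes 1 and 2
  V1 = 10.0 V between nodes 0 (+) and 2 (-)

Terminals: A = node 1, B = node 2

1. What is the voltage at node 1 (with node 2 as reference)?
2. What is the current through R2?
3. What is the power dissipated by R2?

Nodal analysis, taking node 2 as the 0 V reference.
Source V1 fixes V_0 = 10 V.
KCL at each unknown node (sum of currents leaving = 0; resistances in Ω):
  Node 1: (V_1 - 10)/20 + (V_1 - 0)/10 = 0
Collecting terms: 0.15 × V_1 = 0.5  =>  V_1 = 3.333 V
Part 1:
  Read off the nodal solution: V_1 = 3.333 V
Part 2:
  I_R2 = (V_1 - V_2)/R2 = (3.333 - 0)/10 = 0.3333 A
  Magnitude: I_R2 = 0.3333 A
Part 3:
  I_R2 = (V_1 - V_2)/R2 = (3.333 - 0)/10 = 0.3333 A
  P_R2 = I_R2² × R2 = (0.3333)² × 10 = 1.111 W

Final answers:
1. V_1 = 3.333 V
2. I_R2 = 0.3333 A
3. P_R2 = 1.111 W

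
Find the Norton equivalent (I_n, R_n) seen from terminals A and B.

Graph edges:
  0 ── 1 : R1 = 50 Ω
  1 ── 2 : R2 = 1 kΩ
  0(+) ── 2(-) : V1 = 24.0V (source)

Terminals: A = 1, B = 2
Find the Thévenin equivalent first; then I_n = V_th/R_th and R_n = R_th.
Step 1 — V_th is the open-circuit voltage V_A - V_B (nothing connected across the terminals).
Nodal analysis, taking node 2 as the 0 V reference.
Source V1 fixes V_0 = 24 V.
KCL at each unknown node (sum of currents leaving = 0; resistances in Ω):
  Node 1: (V_1 - 24)/50 + (V_1 - 0)/1000 = 0
Collecting terms: 0.021 × V_1 = 0.48  =>  V_1 = 22.86 V
V_th = V_1 - V_2 = 22.86 - 0 = 22.86 V
Step 2 — R_th: zero the source — replace V1 by a short circuit (node 2 merges into node 0) — and find the resistance seen between A (node 1) and B (node 0).
Reduce the network between node 1 (A) and node 0 (B) by series/parallel combination:
  Rp1 = R1 ‖ R2 (parallel, both between nodes 0 and 1) = 1/(1/50 + 1/1000) = 47.62 Ω
R_th = 47.62 Ω
I_n = V_th/R_th = 22.86/47.62 = 0.48 A, and R_n = R_th = 47.62 Ω

Final answer: I_n = 0.48 A, R_n = 47.62 Ω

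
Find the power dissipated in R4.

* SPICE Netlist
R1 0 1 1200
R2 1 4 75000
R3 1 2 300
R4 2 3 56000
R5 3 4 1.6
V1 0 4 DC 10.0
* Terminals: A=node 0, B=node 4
Nodal analysis, taking node 4 as the 0 V reference.
Source V1 fixes V_0 = 10 V.
KCL at each unknown node (sum of currents leaving = 0; resistances in Ω):
  Node 1: (V_1 - 10)/1200 + (V_1 - 0)/75000 + (V_1 - V_2)/300 = 0
  Node 2: (V_2 - V_1)/300 + (V_2 - V_3)/56000 = 0
  Node 3: (V_3 - V_2)/56000 + (V_3 - 0)/1.6 = 0
Collecting terms (coefficients in siemens):
  0.00418·V_1 - 0.003333·V_2 = 0.008333
  0.003351·V_2 - 0.003333·V_1 - 0.00001786·V_3 = 0
  0.625·V_3 - 0.00001786·V_2 = 0
Solving these 3 simultaneous equations (Gaussian elimination) gives:
  V_1 = 9.64 V, V_2 = 9.589 V, V_3 = 0.000274 V
I_R4 = (V_2 - V_3)/R4 = (9.589 - 0.000274)/56000 = 0.0001712 A
P_R4 = I_R4² × R4 = (0.0001712)² × 56000 = 0.001642 W

Final answer: 0.001642 W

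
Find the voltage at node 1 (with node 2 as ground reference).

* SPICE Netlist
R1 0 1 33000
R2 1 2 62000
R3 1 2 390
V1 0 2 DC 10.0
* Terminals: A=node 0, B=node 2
Nodal analysis, taking node 2 as the 0 V reference.
Source V1 fixes V_0 = 10 V.
KCL at each unknown node (sum of currents leaving = 0; resistances in Ω):
  Node 1: (V_1 - 10)/33000 + (V_1 - 0)/62000 + (V_1 - 0)/390 = 0
Collecting terms: 0.002611 × V_1 = 0.000303  =>  V_1 = 0.1161 V
The requested potential is V_1 = 0.1161 V.

Final answer: V_1 = 0.1161 V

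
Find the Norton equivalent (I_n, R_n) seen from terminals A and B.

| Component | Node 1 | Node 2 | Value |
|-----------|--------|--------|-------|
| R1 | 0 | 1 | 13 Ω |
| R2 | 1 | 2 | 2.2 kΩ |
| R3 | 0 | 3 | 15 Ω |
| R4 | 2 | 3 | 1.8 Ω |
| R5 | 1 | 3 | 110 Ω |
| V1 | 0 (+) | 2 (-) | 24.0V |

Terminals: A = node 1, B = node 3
Find the Thévenin equivalent first; then I_n = V_th/R_th and R_n = R_th.
Step 1 — V_th is the open-circuit voltage V_A - V_B (nothing connected across the terminals).
Nodal analysis, taking node 2 as the 0 V reference.
Source V1 fixes V_0 = 24 V.
KCL at each unknown node (sum of currents leaving = 0; resistances in Ω):
  Node 1: (V_1 - 24)/13 + (V_1 - 0)/2200 + (V_1 - V_3)/110 = 0
  Node 3: (V_3 - 24)/15 + (V_3 - 0)/1.8 + (V_3 - V_1)/110 = 0
Collecting terms (coefficients in siemens):
  0.08647·V_1 - 0.009091·V_3 = 1.846
  0.6313·V_3 - 0.009091·V_1 = 1.6
Determinant D = (0.08647)(0.6313) - (-0.009091)(-0.009091) = 0.05451
V_1 = [(1.846)(0.6313) - (-0.009091)(1.6)]/D = 21.65 V
V_3 = [(0.08647)(1.6) - (1.846)(-0.009091)]/D = 2.846 V
V_th = V_1 - V_3 = 21.65 - 2.846 = 18.8 V
Step 2 — R_th: zero the source — replace V1 by a short circuit (node 2 merges into node 0) — and find the resistance seen between A (node 1) and B (node 3).
Reduce the network between node 1 (A) and node 3 (B) by series/parallel combination:
  Rp1 = R1 ‖ R2 (parallel, both between nodes 0 and 1) = 1/(1/13 + 1/2200) = 12.92 Ω
  Rp2 = R3 ‖ R4 (parallel, both between nodes 0 and 3) = 1/(1/15 + 1/1.8) = 1.607 Ω
  Rs1 = Rp1 + Rp2 (series, joined only at node 0) = 12.92 + 1.607 = 14.53 Ω
  Rp3 = R5 ‖ Rs1 (parallel, both between nodes 1 and 3) = 1/(1/110 + 1/14.53) = 12.84 Ω
R_th = 12.84 Ω
I_n = V_th/R_th = 18.8/12.84 = 1.465 A, and R_n = R_th = 12.84 Ω

Final answer: I_n = 1.465 A, R_n = 12.84 Ω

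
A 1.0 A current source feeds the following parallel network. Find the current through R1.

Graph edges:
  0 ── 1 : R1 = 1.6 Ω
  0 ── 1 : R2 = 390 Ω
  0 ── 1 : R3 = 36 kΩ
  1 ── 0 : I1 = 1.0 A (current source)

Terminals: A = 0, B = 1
All resistors sit directly between nodes 0 and 1, so they are in parallel and share one voltage V; the full source current 1 A splits among them.
1/R_par = 1/1.6 + 1/390 + 1/36000 = 0.6276 S  =>  R_par = 1.593 Ω
V = I × R_par = 1 × 1.593 = 1.593 V
I_R1 = V/R1 = 1.593/1.6 = 0.9959 A

Final answer: 0.9959 A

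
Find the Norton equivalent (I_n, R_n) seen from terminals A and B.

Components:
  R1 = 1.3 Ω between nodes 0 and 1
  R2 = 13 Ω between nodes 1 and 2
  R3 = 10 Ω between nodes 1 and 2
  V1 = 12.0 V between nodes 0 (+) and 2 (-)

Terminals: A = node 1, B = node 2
Find the Thévenin equivalent first; then I_n = V_th/R_th and R_n = R_th.
Step 1 — V_th is the open-circuit voltage V_A - V_B (nothing connected across the terminals).
Nodal analysis, taking node 2 as the 0 V reference.
Source V1 fixes V_0 = 12 V.
KCL at each unknown node (sum of currents leaving = 0; resistances in Ω):
  Node 1: (V_1 - 12)/1.3 + (V_1 - 0)/13 + (V_1 - 0)/10 = 0
Collecting terms: 0.9462 × V_1 = 9.231  =>  V_1 = 9.756 V
V_th = V_1 - V_2 = 9.756 - 0 = 9.756 V
Step 2 — R_th: zero the source — replace V1 by a short circuit (node 2 merges into node 0) — and find the resistance seen between A (node 1) and B (node 0).
Reduce the network between node 1 (A) and node 0 (B) by series/parallel combination:
  Rp1 = R1 ‖ R2 ‖ R3 (parallel, all between nodes 0 and 1) = 1/(1/1.3 + 1/13 + 1/10) = 1.057 Ω
R_th = 1.057 Ω
I_n = V_th/R_th = 9.756/1.057 = 9.231 A, and R_n = R_th = 1.057 Ω

Final answer: I_n = 9.231 A, R_n = 1.057 Ω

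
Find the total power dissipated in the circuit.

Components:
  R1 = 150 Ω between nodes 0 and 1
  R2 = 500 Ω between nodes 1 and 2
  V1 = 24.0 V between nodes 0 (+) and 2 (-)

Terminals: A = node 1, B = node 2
Nodal analysis, taking node 2 as the 0 V reference.
Source V1 fixes V_0 = 24 V.
KCL at each unknown node (sum of currents leaving = 0; resistances in Ω):
  Node 1: (V_1 - 24)/150 + (V_1 - 0)/500 = 0
Collecting terms: 0.008667 × V_1 = 0.16  =>  V_1 = 18.46 V
Power in each resistor, P = (ΔV)²/R:
  P_R1 = (24 - 18.46)²/150 = 0.2045 W
  P_R2 = (18.46 - 0)²/500 = 0.6817 W
P_total = P_R1 + P_R2 = 0.8862 W

Final answer: 0.8862 W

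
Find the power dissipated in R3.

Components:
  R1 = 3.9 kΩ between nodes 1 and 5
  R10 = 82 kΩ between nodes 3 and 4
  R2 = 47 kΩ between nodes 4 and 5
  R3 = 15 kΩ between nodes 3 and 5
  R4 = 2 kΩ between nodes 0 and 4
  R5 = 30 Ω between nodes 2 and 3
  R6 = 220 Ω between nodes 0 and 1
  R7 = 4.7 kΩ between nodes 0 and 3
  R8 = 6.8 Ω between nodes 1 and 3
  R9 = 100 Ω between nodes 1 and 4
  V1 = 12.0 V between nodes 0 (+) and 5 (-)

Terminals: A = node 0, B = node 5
Nodal analysis, taking node 5 as the 0 V reference.
Source V1 fixes V_0 = 12 V.
KCL at each unknown node (sum of currents leaving = 0; resistances in Ω):
  Node 1: (V_1 - 0)/3900 + (V_1 - 12)/220 + (V_1 - V_3)/6.8 + (V_1 - V_4)/100 = 0
  Node 2: (V_2 - V_3)/30 = 0
  Node 3: (V_3 - 0)/15000 + (V_3 - V_2)/30 + (V_3 - 12)/4700 + (V_3 - V_1)/6.8 + (V_3 - V_4)/82000 = 0
  Node 4: (V_4 - 0)/47000 + (V_4 - 12)/2000 + (V_4 - V_1)/100 + (V_4 - V_3)/82000 = 0
Collecting terms (coefficients in siemens):
  0.1619·V_1 - 0.1471·V_3 - 0.01·V_4 = 0.05455
  0.03333·V_2 - 0.03333·V_3 = 0
  0.1807·V_3 - 0.1471·V_1 - 0.03333·V_2 - 0.0000122·V_4 = 0.002553
  0.01053·V_4 - 0.01·V_1 - 0.0000122·V_3 = 0.006
Solving these 4 simultaneous equations (Gaussian elimination) gives:
  V_1 = 11.26 V, V_2 = 11.26 V, V_3 = 11.26 V, V_4 = 11.27 V
I_R3 = (V_3 - V_5)/R3 = (11.26 - 0)/15000 = 0.0007505 A
P_R3 = I_R3² × R3 = (0.0007505)² × 15000 = 0.008449 W

Final answer: 0.008449 W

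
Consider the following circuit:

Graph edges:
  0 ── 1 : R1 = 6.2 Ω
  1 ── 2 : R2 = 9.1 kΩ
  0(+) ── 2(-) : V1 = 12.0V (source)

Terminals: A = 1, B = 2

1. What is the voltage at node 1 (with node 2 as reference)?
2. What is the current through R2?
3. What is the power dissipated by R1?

Nodal analysis, taking node 2 as the 0 V reference.
Source V1 fixes V_0 = 12 V.
KCL at each unknown node (sum of currents leaving = 0; resistances in Ω):
  Node 1: (V_1 - 12)/6.2 + (V_1 - 0)/9100 = 0
Collecting terms: 0.1614 × V_1 = 1.935  =>  V_1 = 11.99 V
Part 1:
  Read off the nodal solution: V_1 = 11.99 V
Part 2:
  I_R2 = (V_1 - V_2)/R2 = (11.99 - 0)/9100 = 0.001318 A
  Magnitude: I_R2 = 0.001318 A
Part 3:
  I_R1 = (V_0 - V_1)/R1 = (12 - 11.99)/6.2 = 0.001318 A
  P_R1 = I_R1² × R1 = (0.001318)² × 6.2 = 0.00001077 W

Final answers:
1. V_1 = 11.99 V
2. I_R2 = 0.001318 A
3. P_R1 = 1.077e-05 W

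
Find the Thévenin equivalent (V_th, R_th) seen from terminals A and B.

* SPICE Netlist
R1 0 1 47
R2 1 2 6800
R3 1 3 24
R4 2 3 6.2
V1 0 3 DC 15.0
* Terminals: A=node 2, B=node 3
Step 1 — V_th is the open-circuit voltage V_A - V_B (nothing connected across the terminals).
Nodal analysis, taking node 3 as the 0 V reference.
Source V1 fixes V_0 = 15 V.
KCL at each unknown node (sum of currents leaving = 0; resistances in Ω):
  Node 1: (V_1 - 15)/47 + (V_1 - V_2)/6800 + (V_1 - 0)/24 = 0
  Node 2: (V_2 - V_1)/6800 + (V_2 - 0)/6.2 = 0
Collecting terms (coefficients in siemens):
  0.06309·V_1 - 0.0001471·V_2 = 0.3191
  0.1614·V_2 - 0.0001471·V_1 = 0
Determinant D = (0.06309)(0.1614) - (-0.0001471)(-0.0001471) = 0.01019
V_1 = [(0.3191)(0.1614) - (-0.0001471)(0)]/D = 5.059 V
V_2 = [(0.06309)(0) - (0.3191)(-0.0001471)]/D = 0.004608 V
V_th = V_2 - V_3 = 0.004608 - 0 = 0.004608 V
Step 2 — R_th: zero the source — replace V1 by a short circuit (node 3 merges into node 0) — and find the resistance seen between A (node 2) and B (node 0).
Reduce the network between node 2 (A) and node 0 (B) by series/parallel combination:
  Rp1 = R1 ‖ R3 (parallel, both between nodes 0 and 1) = 1/(1/47 + 1/24) = 15.89 Ω
  Rs1 = R2 + Rp1 (series, joined only at node 1) = 6800 + 15.89 = 6816 Ω
  Rp2 = R4 ‖ Rs1 (parallel, both between nodes 0 and 2) = 1/(1/6.2 + 1/6816) = 6.194 Ω
R_th = 6.194 Ω

Final answer: V_th = 0.004608 V, R_th = 6.194 Ω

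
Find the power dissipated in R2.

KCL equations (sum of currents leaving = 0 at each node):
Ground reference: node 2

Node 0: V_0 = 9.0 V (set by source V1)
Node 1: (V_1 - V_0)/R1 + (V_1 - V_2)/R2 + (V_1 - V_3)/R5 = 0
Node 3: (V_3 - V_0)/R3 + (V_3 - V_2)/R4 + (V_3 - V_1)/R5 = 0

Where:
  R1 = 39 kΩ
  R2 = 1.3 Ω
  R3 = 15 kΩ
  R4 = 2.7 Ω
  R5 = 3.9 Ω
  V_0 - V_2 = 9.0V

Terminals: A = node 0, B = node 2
Nodal analysis, taking node 2 as the 0 V reference.
Source V1 fixes V_0 = 9 V.
KCL at each unknown node (sum of currents leaving = 0; resistances in Ω):
  Node 1: (V_1 - 9)/39000 + (V_1 - 0)/1.3 + (V_1 - V_3)/3.9 = 0
  Node 3: (V_3 - 9)/15000 + (V_3 - 0)/2.7 + (V_3 - V_1)/3.9 = 0
Collecting terms (coefficients in siemens):
  1.026·V_1 - 0.2564·V_3 = 0.0002308
  0.6268·V_3 - 0.2564·V_1 = 0.0006
Determinant D = (1.026)(0.6268) - (-0.2564)(-0.2564) = 0.5772
V_1 = [(0.0002308)(0.6268) - (-0.2564)(0.0006)]/D = 0.0005172 V
V_3 = [(1.026)(0.0006) - (0.0002308)(-0.2564)]/D = 0.001169 V
I_R2 = (V_1 - V_2)/R2 = (0.0005172 - 0)/1.3 = 0.0003978 A
P_R2 = I_R2² × R2 = (0.0003978)² × 1.3 = 0.0000002057 W

Final answer: 2.057e-07 W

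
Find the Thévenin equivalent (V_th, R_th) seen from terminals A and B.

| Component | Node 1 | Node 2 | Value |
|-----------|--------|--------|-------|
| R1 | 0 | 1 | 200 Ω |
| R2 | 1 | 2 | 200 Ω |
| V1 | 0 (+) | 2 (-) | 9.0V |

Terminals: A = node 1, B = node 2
Step 1 — V_th is the open-circuit voltage V_A - V_B (nothing connected across the terminals).
Nodal analysis, taking node 2 as the 0 V reference.
Source V1 fixes V_0 = 9 V.
KCL at each unknown node (sum of currents leaving = 0; resistances in Ω):
  Node 1: (V_1 - 9)/200 + (V_1 - 0)/200 = 0
Collecting terms: 0.01 × V_1 = 0.045  =>  V_1 = 4.5 V
V_th = V_1 - V_2 = 4.5 - 0 = 4.5 V
Step 2 — R_th: zero the source — replace V1 by a short circuit (node 2 merges into node 0) — and find the resistance seen between A (node 1) and B (node 0).
Reduce the network between node 1 (A) and node 0 (B) by series/parallel combination:
  Rp1 = R1 ‖ R2 (parallel, both between nodes 0 and 1) = 1/(1/200 + 1/200) = 100 Ω
R_th = 100 Ω

Final answer: V_th = 4.5 V, R_th = 100 Ω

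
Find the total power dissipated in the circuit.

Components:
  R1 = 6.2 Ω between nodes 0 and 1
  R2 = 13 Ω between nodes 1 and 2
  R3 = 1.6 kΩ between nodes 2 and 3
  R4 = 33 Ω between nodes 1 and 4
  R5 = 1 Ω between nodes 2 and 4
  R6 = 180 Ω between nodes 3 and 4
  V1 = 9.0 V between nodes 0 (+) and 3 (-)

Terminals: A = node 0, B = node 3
Nodal analysis, taking node 3 as the 0 V reference.
Source V1 fixes V_0 = 9 V.
KCL at each unknown node (sum of currents leaving = 0; resistances in Ω):
  Node 1: (V_1 - 9)/6.2 + (V_1 - V_2)/13 + (V_1 - V_4)/33 = 0
  Node 2: (V_2 - V_1)/13 + (V_2 - 0)/1600 + (V_2 - V_4)/1 = 0
  Node 4: (V_4 - V_1)/33 + (V_4 - V_2)/1 + (V_4 - 0)/180 = 0
Collecting terms (coefficients in siemens):
  0.2685·V_1 - 0.07692·V_2 - 0.0303·V_4 = 1.452
  1.078·V_2 - 0.07692·V_1 - 1·V_4 = 0
  1.036·V_4 - 0.0303·V_1 - 1·V_2 = 0
Solving these 3 simultaneous equations (Gaussian elimination) gives:
  V_1 = 8.686 V, V_2 = 8.222 V, V_4 = 8.192 V
Power in each resistor, P = (ΔV)²/R:
  P_R1 = (9 - 8.686)²/6.2 = 0.0159 W
  P_R2 = (8.686 - 8.222)²/13 = 0.01654 W
  P_R3 = (8.222 - 0)²/1600 = 0.04225 W
  P_R4 = (8.686 - 8.192)²/33 = 0.007403 W
  P_R5 = (8.222 - 8.192)²/1 = 0.0009322 W
  P_R6 = (0 - 8.192)²/180 = 0.3728 W
P_total = P_R1 + P_R2 + P_R3 + P_R4 + P_R5 + P_R6 = 0.4558 W

Final answer: 0.4558 W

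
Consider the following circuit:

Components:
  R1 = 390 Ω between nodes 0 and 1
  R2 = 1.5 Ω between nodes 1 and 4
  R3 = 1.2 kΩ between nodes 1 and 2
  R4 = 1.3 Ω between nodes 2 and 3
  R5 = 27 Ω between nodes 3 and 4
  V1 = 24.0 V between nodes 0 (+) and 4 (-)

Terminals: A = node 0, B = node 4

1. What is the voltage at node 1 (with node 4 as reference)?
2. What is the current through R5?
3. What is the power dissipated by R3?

Nodal analysis, taking node 4 as the 0 V reference.
Source V1 fixes V_0 = 24 V.
KCL at each unknown node (sum of currents leaving = 0; resistances in Ω):
  Node 1: (V_1 - 24)/390 + (V_1 - 0)/1.5 + (V_1 - V_2)/1200 = 0
  Node 2: (V_2 - V_1)/1200 + (V_2 - V_3)/1.3 = 0
  Node 3: (V_3 - V_2)/1.3 + (V_3 - 0)/27 = 0
Collecting terms (coefficients in siemens):
  0.6701·V_1 - 0.0008333·V_2 = 0.06154
  0.7701·V_2 - 0.0008333·V_1 - 0.7692·V_3 = 0
  0.8063·V_3 - 0.7692·V_2 = 0
Solving these 3 simultaneous equations (Gaussian elimination) gives:
  V_1 = 0.09184 V, V_2 = 0.002116 V, V_3 = 0.002019 V
Part 1:
  Read off the nodal solution: V_1 = 0.09184 V
Part 2:
  I_R5 = (V_3 - V_4)/R5 = (0.002019 - 0)/27 = 0.00007477 A
  Magnitude: I_R5 = 0.00007477 A
Part 3:
  I_R3 = (V_1 - V_2)/R3 = (0.09184 - 0.002116)/1200 = 0.00007477 A
  P_R3 = I_R3² × R3 = (0.00007477)² × 1200 = 0.000006709 W

Final answers:
1. V_1 = 0.09184 V
2. I_R5 = 7.477e-05 A
3. P_R3 = 6.709e-06 W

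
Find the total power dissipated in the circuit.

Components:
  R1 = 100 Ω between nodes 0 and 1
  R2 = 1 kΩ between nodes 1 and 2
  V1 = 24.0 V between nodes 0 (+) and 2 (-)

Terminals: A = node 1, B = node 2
Nodal analysis, taking node 2 as the 0 V reference.
Source V1 fixes V_0 = 24 V.
KCL at each unknown node (sum of currents leaving = 0; resistances in Ω):
  Node 1: (V_1 - 24)/100 + (V_1 - 0)/1000 = 0
Collecting terms: 0.011 × V_1 = 0.24  =>  V_1 = 21.82 V
Power in each resistor, P = (ΔV)²/R:
  P_R1 = (24 - 21.82)²/100 = 0.0476 W
  P_R2 = (21.82 - 0)²/1000 = 0.476 W
P_total = P_R1 + P_R2 = 0.5236 W

Final answer: 0.5236 W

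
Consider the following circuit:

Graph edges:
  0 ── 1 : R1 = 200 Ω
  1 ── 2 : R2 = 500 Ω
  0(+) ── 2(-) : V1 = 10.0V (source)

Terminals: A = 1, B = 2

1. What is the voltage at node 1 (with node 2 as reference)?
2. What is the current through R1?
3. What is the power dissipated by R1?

Nodal analysis, taking node 2 as the 0 V reference.
Source V1 fixes V_0 = 10 V.
KCL at each unknown node (sum of currents leaving = 0; resistances in Ω):
  Node 1: (V_1 - 10)/200 + (V_1 - 0)/500 = 0
Collecting terms: 0.007 × V_1 = 0.05  =>  V_1 = 7.143 V
Part 1:
  Read off the nodal solution: V_1 = 7.143 V
Part 2:
  I_R1 = (V_0 - V_1)/R1 = (10 - 7.143)/200 = 0.01429 A
  Magnitude: I_R1 = 0.01429 A
Part 3:
  I_R1 = (V_0 - V_1)/R1 = (10 - 7.143)/200 = 0.01429 A
  P_R1 = I_R1² × R1 = (0.01429)² × 200 = 0.04082 W

Final answers:
1. V_1 = 7.143 V
2. I_R1 = 0.01429 A
3. P_R1 = 0.04082 W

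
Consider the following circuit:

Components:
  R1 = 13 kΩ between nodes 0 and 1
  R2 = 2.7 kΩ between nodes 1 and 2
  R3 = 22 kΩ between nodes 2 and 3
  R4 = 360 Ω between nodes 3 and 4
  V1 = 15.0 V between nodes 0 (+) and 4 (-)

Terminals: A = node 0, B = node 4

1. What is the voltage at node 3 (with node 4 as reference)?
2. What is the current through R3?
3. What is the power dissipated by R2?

Nodal analysis, taking node 4 as the 0 V reference.
Source V1 fixes V_0 = 15 V.
KCL at each unknown node (sum of currents leaving = 0; resistances in Ω):
  Node 1: (V_1 - 15)/13000 + (V_1 - V_2)/2700 = 0
  Node 2: (V_2 - V_1)/2700 + (V_2 - V_3)/22000 = 0
  Node 3: (V_3 - V_2)/22000 + (V_3 - 0)/360 = 0
Collecting terms (coefficients in siemens):
  0.0004473·V_1 - 0.0003704·V_2 = 0.001154
  0.0004158·V_2 - 0.0003704·V_1 - 0.00004545·V_3 = 0
  0.002823·V_3 - 0.00004545·V_2 = 0
Solving these 3 simultaneous equations (Gaussian elimination) gives:
  V_1 = 9.877 V, V_2 = 8.812 V, V_3 = 0.1419 V
Part 1:
  Read off the nodal solution: V_3 = 0.1419 V
Part 2:
  I_R3 = (V_2 - V_3)/R3 = (8.812 - 0.1419)/22000 = 0.0003941 A
  Magnitude: I_R3 = 0.0003941 A
Part 3:
  I_R2 = (V_1 - V_2)/R2 = (9.877 - 8.812)/2700 = 0.0003941 A
  P_R2 = I_R2² × R2 = (0.0003941)² × 2700 = 0.0004194 W

Final answers:
1. V_3 = 0.1419 V
2. I_R3 = 0.0003941 A
3. P_R2 = 0.0004194 W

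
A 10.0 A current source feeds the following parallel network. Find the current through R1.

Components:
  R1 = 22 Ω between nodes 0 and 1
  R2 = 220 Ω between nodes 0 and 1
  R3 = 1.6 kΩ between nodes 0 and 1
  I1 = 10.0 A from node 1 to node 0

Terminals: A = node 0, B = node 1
All resistors sit directly between nodes 0 and 1, so they are in parallel and share one voltage V; the full source current 10 A splits among them.
1/R_par = 1/22 + 1/220 + 1/1600 = 0.05063 S  =>  R_par = 19.75 Ω
V = I × R_par = 10 × 19.75 = 197.5 V
I_R1 = V/R1 = 197.5/22 = 8.979 A

Final answer: 8.979 A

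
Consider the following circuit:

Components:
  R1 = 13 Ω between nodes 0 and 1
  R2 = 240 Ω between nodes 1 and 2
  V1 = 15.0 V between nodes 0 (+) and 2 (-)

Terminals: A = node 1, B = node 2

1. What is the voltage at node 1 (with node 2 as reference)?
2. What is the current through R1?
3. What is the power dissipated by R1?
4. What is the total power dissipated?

Nodal analysis, taking node 2 as the 0 V reference.
Source V1 fixes V_0 = 15 V.
KCL at each unknown node (sum of currents leaving = 0; resistances in Ω):
  Node 1: (V_1 - 15)/13 + (V_1 - 0)/240 = 0
Collecting terms: 0.08109 × V_1 = 1.154  =>  V_1 = 14.23 V
Part 1:
  Read off the nodal solution: V_1 = 14.23 V
Part 2:
  I_R1 = (V_0 - V_1)/R1 = (15 - 14.23)/13 = 0.05929 A
  Magnitude: I_R1 = 0.05929 A
Part 3:
  I_R1 = (V_0 - V_1)/R1 = (15 - 14.23)/13 = 0.05929 A
  P_R1 = I_R1² × R1 = (0.05929)² × 13 = 0.0457 W
Part 4:
  Power in each resistor, P = (ΔV)²/R:
    P_R1 = (15 - 14.23)²/13 = 0.0457 W
    P_R2 = (14.23 - 0)²/240 = 0.8436 W
  P_total = P_R1 + P_R2 = 0.8893 W

Final answers:
1. V_1 = 14.23 V
2. I_R1 = 0.05929 A
3. P_R1 = 0.0457 W
4. P_total = 0.8893 W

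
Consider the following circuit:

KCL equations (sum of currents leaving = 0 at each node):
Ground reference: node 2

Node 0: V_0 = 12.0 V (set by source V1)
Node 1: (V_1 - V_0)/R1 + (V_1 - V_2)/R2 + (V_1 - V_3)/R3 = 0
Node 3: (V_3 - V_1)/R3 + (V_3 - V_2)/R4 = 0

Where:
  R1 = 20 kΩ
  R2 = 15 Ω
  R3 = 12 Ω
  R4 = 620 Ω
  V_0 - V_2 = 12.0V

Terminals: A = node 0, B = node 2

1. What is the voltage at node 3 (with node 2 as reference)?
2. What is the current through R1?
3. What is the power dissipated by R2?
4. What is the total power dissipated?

Nodal analysis, taking node 2 as the 0 V reference.
Source V1 fixes V_0 = 12 V.
KCL at each unknown node (sum of currents leaving = 0; resistances in Ω):
  Node 1: (V_1 - 12)/20000 + (V_1 - 0)/15 + (V_1 - V_3)/12 = 0
  Node 3: (V_3 - V_1)/12 + (V_3 - 0)/620 = 0
Collecting terms (coefficients in siemens):
  0.15·V_1 - 0.08333·V_3 = 0.0006
  0.08495·V_3 - 0.08333·V_1 = 0
Determinant D = (0.15)(0.08495) - (-0.08333)(-0.08333) = 0.005802
V_1 = [(0.0006)(0.08495) - (-0.08333)(0)]/D = 0.008785 V
V_3 = [(0.15)(0) - (0.0006)(-0.08333)]/D = 0.008618 V
Part 1:
  Read off the nodal solution: V_3 = 0.008618 V
Part 2:
  I_R1 = (V_0 - V_1)/R1 = (12 - 0.008785)/20000 = 0.0005996 A
  Magnitude: I_R1 = 0.0005996 A
Part 3:
  I_R2 = (V_1 - V_2)/R2 = (0.008785 - 0)/15 = 0.0005857 A
  P_R2 = I_R2² × R2 = (0.0005857)² × 15 = 0.000005145 W
Part 4:
  Power in each resistor, P = (ΔV)²/R:
    P_R1 = (12 - 0.008785)²/20000 = 0.007189 W
    P_R2 = (0.008785 - 0)²/15 = 0.000005145 W
    P_R3 = (0.008785 - 0.008618)²/12 = 0.000000002319 W
    P_R4 = (0 - 0.008618)²/620 = 0.0000001198 W
  P_total = P_R1 + P_R2 + P_R3 + P_R4 = 0.007195 W

Final answers:
1. V_3 = 0.008618 V
2. I_R1 = 0.0005996 A
3. P_R2 = 5.145e-06 W
4. P_total = 0.007195 W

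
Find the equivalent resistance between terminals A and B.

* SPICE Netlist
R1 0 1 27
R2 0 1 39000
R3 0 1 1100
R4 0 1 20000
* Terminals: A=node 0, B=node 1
Reduce the network between node 0 (A) and node 1 (B) by series/parallel combination:
  Rp1 = R1 ‖ R2 ‖ R3 ‖ R4 (parallel, all between nodes 0 and 1) = 1/(1/27 + 1/39000 + 1/1100 + 1/20000) = 26.3 Ω
R_eq = 26.3 Ω

Final answer: 26.3 Ω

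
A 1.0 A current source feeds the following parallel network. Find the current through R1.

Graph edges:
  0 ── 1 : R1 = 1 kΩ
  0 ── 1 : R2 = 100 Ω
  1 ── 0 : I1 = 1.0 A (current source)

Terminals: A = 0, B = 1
All resistors sit directly between nodes 0 and 1, so they are in parallel and share one voltage V; the full source current 1 A splits among them.
1/R_par = 1/1000 + 1/100 = 0.011 S  =>  R_par = 90.91 Ω
V = I × R_par = 1 × 90.91 = 90.91 V
I_R1 = V/R1 = 90.91/1000 = 0.09091 A

Final answer: 0.09091 A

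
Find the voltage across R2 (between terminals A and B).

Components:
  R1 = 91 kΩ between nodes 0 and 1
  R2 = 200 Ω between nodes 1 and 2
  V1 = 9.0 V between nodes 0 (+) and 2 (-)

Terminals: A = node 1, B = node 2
R1 and R2 are in series across V1 (node 0 → node 1 → node 2), and the output A–B is taken across R2, so this is a voltage divider.
Series current: I = V1/(R1 + R2) = 9/(91000 + 200) = 9/91200 = 0.00009868 A
V_R2 = I × R2 = V1 × R2/(R1 + R2) = 9 × 200/91200 = 0.01974 V

Final answer: 0.01974 V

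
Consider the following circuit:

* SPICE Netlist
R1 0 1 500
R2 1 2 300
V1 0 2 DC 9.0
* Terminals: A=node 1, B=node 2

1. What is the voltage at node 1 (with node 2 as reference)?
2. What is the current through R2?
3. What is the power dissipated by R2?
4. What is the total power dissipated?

Nodal analysis, taking node 2 as the 0 V reference.
Source V1 fixes V_0 = 9 V.
KCL at each unknown node (sum of currents leaving = 0; resistances in Ω):
  Node 1: (V_1 - 9)/500 + (V_1 - 0)/300 = 0
Collecting terms: 0.005333 × V_1 = 0.018  =>  V_1 = 3.375 V
Part 1:
  Read off the nodal solution: V_1 = 3.375 V
Part 2:
  I_R2 = (V_1 - V_2)/R2 = (3.375 - 0)/300 = 0.01125 A
  Magnitude: I_R2 = 0.01125 A
Part 3:
  I_R2 = (V_1 - V_2)/R2 = (3.375 - 0)/300 = 0.01125 A
  P_R2 = I_R2² × R2 = (0.01125)² × 300 = 0.03797 W
Part 4:
  Power in each resistor, P = (ΔV)²/R:
    P_R1 = (9 - 3.375)²/500 = 0.06328 W
    P_R2 = (3.375 - 0)²/300 = 0.03797 W
  P_total = P_R1 + P_R2 = 0.1013 W

Final answers:
1. V_1 = 3.375 V
2. I_R2 = 0.01125 A
3. P_R2 = 0.03797 W
4. P_total = 0.1013 W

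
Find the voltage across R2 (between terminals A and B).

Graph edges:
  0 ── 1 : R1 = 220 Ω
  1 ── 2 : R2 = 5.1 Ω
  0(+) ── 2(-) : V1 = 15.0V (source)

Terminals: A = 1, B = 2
R1 and R2 are in series across V1 (node 0 → node 1 → node 2), and the output A–B is taken across R2, so this is a voltage divider.
Series current: I = V1/(R1 + R2) = 15/(220 + 5.1) = 15/225.1 = 0.06664 A
V_R2 = I × R2 = V1 × R2/(R1 + R2) = 15 × 5.1/225.1 = 0.3398 V

Final answer: 0.3398 V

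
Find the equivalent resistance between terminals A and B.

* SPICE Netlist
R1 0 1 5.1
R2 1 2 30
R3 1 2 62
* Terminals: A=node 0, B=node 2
Reduce the network between node 0 (A) and node 2 (B) by series/parallel combination:
  Rp1 = R2 ‖ R3 (parallel, both between nodes 1 and 2) = 1/(1/30 + 1/62) = 20.22 Ω
  Rs1 = R1 + Rp1 (series, joined only at node 1) = 5.1 + 20.22 = 25.32 Ω
R_eq = 25.32 Ω

Final answer: 25.32 Ω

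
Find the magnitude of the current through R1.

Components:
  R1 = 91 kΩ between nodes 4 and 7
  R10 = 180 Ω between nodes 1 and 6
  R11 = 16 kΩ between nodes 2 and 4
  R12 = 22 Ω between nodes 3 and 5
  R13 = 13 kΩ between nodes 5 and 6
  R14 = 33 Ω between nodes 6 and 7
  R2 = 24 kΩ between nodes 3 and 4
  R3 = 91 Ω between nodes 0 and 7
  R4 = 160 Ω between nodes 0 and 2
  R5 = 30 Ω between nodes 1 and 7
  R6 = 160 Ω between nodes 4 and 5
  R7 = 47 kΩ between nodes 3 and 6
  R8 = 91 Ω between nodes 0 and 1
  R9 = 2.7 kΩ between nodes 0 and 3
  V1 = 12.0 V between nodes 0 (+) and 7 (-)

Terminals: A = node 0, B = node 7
Nodal analysis, taking node 7 as the 0 V reference.
Source V1 fixes V_0 = 12 V.
KCL at each unknown node (sum of currents leaving = 0; resistances in Ω):
  Node 1: (V_1 - 0)/30 + (V_1 - 12)/91 + (V_1 - V_6)/180 = 0
  Node 2: (V_2 - 12)/160 + (V_2 - V_4)/16000 = 0
  Node 3: (V_3 - V_4)/24000 + (V_3 - V_6)/47000 + (V_3 - 12)/2700 + (V_3 - V_5)/22 = 0
  Node 4: (V_4 - 0)/91000 + (V_4 - V_3)/24000 + (V_4 - V_5)/160 + (V_4 - V_2)/16000 = 0
  Node 5: (V_5 - V_4)/160 + (V_5 - V_3)/22 + (V_5 - V_6)/13000 = 0
  Node 6: (V_6 - V_3)/47000 + (V_6 - V_1)/180 + (V_6 - V_5)/13000 + (V_6 - 0)/33 = 0
Collecting terms (coefficients in siemens):
  0.04988·V_1 - 0.005556·V_6 = 0.1319
  0.006313·V_2 - 0.0000625·V_4 = 0.075
  0.04589·V_3 - 0.00004167·V_4 - 0.04545·V_5 - 0.00002128·V_6 = 0.004444
  0.006365·V_4 - 0.0000625·V_2 - 0.00004167·V_3 - 0.00625·V_5 = 0
  0.05178·V_5 - 0.04545·V_3 - 0.00625·V_4 - 0.00007692·V_6 = 0
  0.03596·V_6 - 0.005556·V_1 - 0.00002128·V_3 - 0.00007692·V_5 = 0
Solving these 6 simultaneous equations (Gaussian elimination) gives:
  V_1 = 2.693 V, V_2 = 11.98 V, V_3 = 9.664 V, V_4 = 9.655 V
  V_5 = 9.649 V, V_6 = 0.4425 V
I_R1 = (V_4 - V_7)/R1 = (9.655 - 0)/91000 = 0.0001061 A
|I_R1| = 0.0001061 A

Final answer: |I_R1| = 0.0001061 A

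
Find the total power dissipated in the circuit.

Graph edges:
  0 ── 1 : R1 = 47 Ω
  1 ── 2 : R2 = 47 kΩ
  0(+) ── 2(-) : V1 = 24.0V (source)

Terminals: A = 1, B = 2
Nodal analysis, taking node 2 as the 0 V reference.
Source V1 fixes V_0 = 24 V.
KCL at each unknown node (sum of currents leaving = 0; resistances in Ω):
  Node 1: (V_1 - 24)/47 + (V_1 - 0)/47000 = 0
Collecting terms: 0.0213 × V_1 = 0.5106  =>  V_1 = 23.98 V
Power in each resistor, P = (ΔV)²/R:
  P_R1 = (24 - 23.98)²/47 = 0.00001223 W
  P_R2 = (23.98 - 0)²/47000 = 0.01223 W
P_total = P_R1 + P_R2 = 0.01224 W

Final answer: 0.01224 W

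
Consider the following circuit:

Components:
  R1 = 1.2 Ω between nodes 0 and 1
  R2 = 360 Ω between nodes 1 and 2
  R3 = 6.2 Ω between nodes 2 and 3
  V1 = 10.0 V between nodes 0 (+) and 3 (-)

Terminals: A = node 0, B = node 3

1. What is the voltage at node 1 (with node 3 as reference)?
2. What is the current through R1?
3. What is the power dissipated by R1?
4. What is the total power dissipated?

Nodal analysis, taking node 3 as the 0 V reference.
Source V1 fixes V_0 = 10 V.
KCL at each unknown node (sum of currents leaving = 0; resistances in Ω):
  Node 1: (V_1 - 10)/1.2 + (V_1 - V_2)/360 = 0
  Node 2: (V_2 - V_1)/360 + (V_2 - 0)/6.2 = 0
Collecting terms (coefficients in siemens):
  0.8361·V_1 - 0.002778·V_2 = 8.333
  0.1641·V_2 - 0.002778·V_1 = 0
Determinant D = (0.8361)(0.1641) - (-0.002778)(-0.002778) = 0.1372
V_1 = [(8.333)(0.1641) - (-0.002778)(0)]/D = 9.967 V
V_2 = [(0.8361)(0) - (8.333)(-0.002778)]/D = 0.1688 V
Part 1:
  Read off the nodal solution: V_1 = 9.967 V
Part 2:
  I_R1 = (V_0 - V_1)/R1 = (10 - 9.967)/1.2 = 0.02722 A
  Magnitude: I_R1 = 0.02722 A
Part 3:
  I_R1 = (V_0 - V_1)/R1 = (10 - 9.967)/1.2 = 0.02722 A
  P_R1 = I_R1² × R1 = (0.02722)² × 1.2 = 0.000889 W
Part 4:
  Power in each resistor, P = (ΔV)²/R:
    P_R1 = (10 - 9.967)²/1.2 = 0.000889 W
    P_R2 = (9.967 - 0.1688)²/360 = 0.2667 W
    P_R3 = (0.1688 - 0)²/6.2 = 0.004593 W
  P_total = P_R1 + P_R2 + P_R3 = 0.2722 W

Final answers:
1. V_1 = 9.967 V
2. I_R1 = 0.02722 A
3. P_R1 = 0.000889 W
4. P_total = 0.2722 W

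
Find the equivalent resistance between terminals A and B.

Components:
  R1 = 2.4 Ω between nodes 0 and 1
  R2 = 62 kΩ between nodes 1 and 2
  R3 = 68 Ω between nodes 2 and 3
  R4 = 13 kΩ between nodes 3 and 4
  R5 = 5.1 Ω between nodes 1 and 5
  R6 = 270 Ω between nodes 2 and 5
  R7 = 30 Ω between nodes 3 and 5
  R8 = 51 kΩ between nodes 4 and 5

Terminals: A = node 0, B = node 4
The network is not a plain series/parallel combination. Inject a 1 A test current into terminal A (node 0) and return it from terminal B (node 4); then R_eq = V_A / (1 A).
Nodal analysis, taking node 4 as the 0 V reference.
Current source I_test pushes 1 A into node 0 and draws it out of node 4.
KCL at each unknown node (sum of currents leaving = 0; resistances in Ω):
  Node 0: (V_0 - V_1)/2.4 - 1 = 0
  Node 1: (V_1 - V_0)/2.4 + (V_1 - V_2)/62000 + (V_1 - V_5)/5.1 = 0
  Node 2: (V_2 - V_1)/62000 + (V_2 - V_3)/68 + (V_2 - V_5)/270 = 0
  Node 3: (V_3 - V_2)/68 + (V_3 - 0)/13000 + (V_3 - V_5)/30 = 0
  Node 5: (V_5 - V_1)/5.1 + (V_5 - V_2)/270 + (V_5 - V_3)/30 + (V_5 - 0)/51000 = 0
Collecting terms (coefficients in siemens):
  0.4167·V_0 - 0.4167·V_1 = 1
  0.6128·V_1 - 0.4167·V_0 - 0.00001613·V_2 - 0.1961·V_5 = 0
  0.01843·V_2 - 0.00001613·V_1 - 0.01471·V_3 - 0.003704·V_5 = 0
  0.04812·V_3 - 0.01471·V_2 - 0.03333·V_5 = 0
  0.2331·V_5 - 0.1961·V_1 - 0.003704·V_2 - 0.03333·V_3 = 0
Solving these 5 simultaneous equations (Gaussian elimination) gives:
  V_0 = 10380 V, V_1 = 10380 V, V_2 = 10360 V, V_3 = 10350 V
  V_5 = 10380 V
R_eq = V_0 / 1 A = 10380 Ω = 10.38 kΩ

Final answer: 10.38 kΩ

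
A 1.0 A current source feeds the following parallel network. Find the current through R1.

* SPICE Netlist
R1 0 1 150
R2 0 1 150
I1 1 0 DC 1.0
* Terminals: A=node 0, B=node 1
All resistors sit directly between nodes 0 and 1, so they are in parallel and share one voltage V; the full source current 1 A splits among them.
1/R_par = 1/150 + 1/150 = 0.01333 S  =>  R_par = 75 Ω
V = I × R_par = 1 × 75 = 75 V
I_R1 = V/R1 = 75/150 = 0.5 A

Final answer: 0.5 A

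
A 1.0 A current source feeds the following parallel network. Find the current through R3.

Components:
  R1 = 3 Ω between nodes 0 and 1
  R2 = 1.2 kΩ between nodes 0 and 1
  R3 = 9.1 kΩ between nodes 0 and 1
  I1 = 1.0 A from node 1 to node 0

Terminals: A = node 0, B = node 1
All resistors sit directly between nodes 0 and 1, so they are in parallel and share one voltage V; the full source current 1 A splits among them.
1/R_par = 1/3 + 1/1200 + 1/9100 = 0.3343 S  =>  R_par = 2.992 Ω
V = I × R_par = 1 × 2.992 = 2.992 V
I_R3 = V/R3 = 2.992/9100 = 0.0003287 A

Final answer: 0.0003287 A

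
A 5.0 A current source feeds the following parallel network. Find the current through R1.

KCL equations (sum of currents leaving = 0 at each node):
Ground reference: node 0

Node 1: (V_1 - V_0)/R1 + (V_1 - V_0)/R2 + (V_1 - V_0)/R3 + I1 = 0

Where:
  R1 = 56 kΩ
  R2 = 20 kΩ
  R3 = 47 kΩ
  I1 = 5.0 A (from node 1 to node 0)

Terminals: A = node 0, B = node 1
All resistors sit directly between nodes 0 and 1, so they are in parallel and share one voltage V; the full source current 5 A splits among them.
1/R_par = 1/56000 + 1/20000 + 1/47000 = 0.00008913 S  =>  R_par = 11220 Ω
V = I × R_par = 5 × 11220 = 56100 V
I_R1 = V/R1 = 56100/56000 = 1.002 A

Final answer: 1.002 A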